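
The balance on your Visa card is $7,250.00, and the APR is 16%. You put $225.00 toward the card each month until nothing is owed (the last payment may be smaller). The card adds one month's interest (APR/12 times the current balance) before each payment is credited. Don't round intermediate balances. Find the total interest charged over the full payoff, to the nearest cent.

$2,288.18

Monthly rate r = 16%/12 = 1.33333% = 0.0133333.
Payoff takes n = ⌈−ln(1 − rB₀/P)/ln(1+r)⌉ = ⌈42.390⌉ = 43 payments; the last is $88.18.
Total paid = 42·$225.00 + $88.18 = $9,538.18.
Total interest = total paid − principal = $9,538.18 − $7,250.00 = $2,288.18.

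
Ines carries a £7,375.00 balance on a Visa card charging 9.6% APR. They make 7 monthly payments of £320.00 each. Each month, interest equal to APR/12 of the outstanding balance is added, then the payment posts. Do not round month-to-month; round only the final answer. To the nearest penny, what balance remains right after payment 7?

£5,503.56

Monthly rate r = 9.6%/12 = 0.8% = 0.008.
Each month: B ← B·(1+r) − £320.00.
Month 1: interest £59.00; balance after payment £7,114.00.
Month 2: interest £56.91; balance after payment £6,850.91.
Month 3: interest £54.81; balance after payment £6,585.72.
Month 4: interest £52.69; balance after payment £6,318.41.
Month 5: interest £50.55; balance after payment £6,048.95.
Month 6: interest £48.39; balance after payment £5,777.34.
Month 7: interest £46.22; balance after payment £5,503.56.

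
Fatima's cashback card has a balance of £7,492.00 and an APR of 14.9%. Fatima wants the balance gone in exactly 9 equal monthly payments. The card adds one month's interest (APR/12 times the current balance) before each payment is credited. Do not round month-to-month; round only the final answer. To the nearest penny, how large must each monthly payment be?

£884.98

Monthly rate r = 14.9%/12 = 1.24167% = 0.0124167.
Level-payment amortization: P = B₀·r / (1 − (1+r)^(−n)) = 7492.00·0.0124167 / (1 − 1.01242^(−9)).
Denominator 1 − (1+r)^(−9) = 0.105116654.
P = 93.0257 / 0.105116654 ≈ 884.98.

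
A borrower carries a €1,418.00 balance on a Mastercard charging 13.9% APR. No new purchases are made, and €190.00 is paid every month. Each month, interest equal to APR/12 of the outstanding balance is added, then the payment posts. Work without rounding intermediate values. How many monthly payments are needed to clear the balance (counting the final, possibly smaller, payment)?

Monthly rate r = 13.9%/12 = 1.15833% = 0.0115833.
Recurrence: B ← B·(1+r) − €190.00.
Month 1: interest €16.43; balance after payment €1,244.43.
Month 2: interest €14.41; balance after payment €1,068.84.
Closed form: n = −ln(1 − rB₀/P)/ln(1+r) = −ln(0.91355)/ln(1.01158) ≈ 7.851, so the balance reaches zero during payment 8.

8 payments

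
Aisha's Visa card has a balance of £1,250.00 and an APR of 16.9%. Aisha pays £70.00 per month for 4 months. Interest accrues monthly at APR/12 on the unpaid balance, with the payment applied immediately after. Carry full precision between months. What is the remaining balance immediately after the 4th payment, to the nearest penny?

Monthly rate r = 16.9%/12 = 1.40833% = 0.0140833.
Each month: B ← B·(1+r) − £70.00.
Month 1: interest £17.60; balance after payment £1,197.60.
Month 2: interest £16.87; balance after payment £1,144.47.
Month 3: interest £16.12; balance after payment £1,090.59.
Month 4: interest £15.36; balance after payment £1,035.95.

£1,035.95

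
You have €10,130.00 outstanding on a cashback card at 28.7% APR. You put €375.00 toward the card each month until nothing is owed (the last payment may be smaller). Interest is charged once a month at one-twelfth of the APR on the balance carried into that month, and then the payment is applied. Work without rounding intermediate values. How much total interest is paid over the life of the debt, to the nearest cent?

€6,349.71

Monthly rate r = 28.7%/12 = 2.39167% = 0.0239167.
Payoff takes n = ⌈−ln(1 − rB₀/P)/ln(1+r)⌉ = ⌈43.945⌉ = 44 payments; the last is €354.71.
Total paid = 43·€375.00 + €354.71 = €16,479.71.
Total interest = total paid − principal = €16,479.71 − €10,130.00 = €6,349.71.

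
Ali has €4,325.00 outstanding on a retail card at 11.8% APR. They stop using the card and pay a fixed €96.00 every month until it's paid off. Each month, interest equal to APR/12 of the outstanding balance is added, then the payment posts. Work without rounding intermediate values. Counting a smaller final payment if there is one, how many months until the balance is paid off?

60 payments

Monthly rate r = 11.8%/12 = 0.983333% = 0.00983333.
Recurrence: B ← B·(1+r) − €96.00.
Month 1: interest €42.53; balance after payment €4,271.53.
Month 2: interest €42.00; balance after payment €4,217.53.
Closed form: n = −ln(1 − rB₀/P)/ln(1+r) = −ln(0.55699)/ln(1.00983) ≈ 59.805, so the balance reaches zero during payment 60.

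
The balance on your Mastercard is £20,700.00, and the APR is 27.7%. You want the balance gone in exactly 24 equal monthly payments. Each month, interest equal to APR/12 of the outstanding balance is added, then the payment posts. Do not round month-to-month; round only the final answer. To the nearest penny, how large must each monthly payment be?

£1,133.03

Monthly rate r = 27.7%/12 = 2.30833% = 0.0230833.
Level-payment amortization: P = B₀·r / (1 − (1+r)^(−n)) = 20700.00·0.0230833 / (1 − 1.02308^(−24)).
Denominator 1 − (1+r)^(−24) = 0.421723206.
P = 477.825 / 0.421723206 ≈ 1133.03.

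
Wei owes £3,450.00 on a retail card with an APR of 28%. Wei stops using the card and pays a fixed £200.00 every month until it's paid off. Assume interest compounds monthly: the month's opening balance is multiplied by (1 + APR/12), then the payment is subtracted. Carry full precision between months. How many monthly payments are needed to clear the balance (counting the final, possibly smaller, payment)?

23 payments

Monthly rate r = 28%/12 = 2.33333% = 0.0233333.
Recurrence: B ← B·(1+r) − £200.00.
Month 1: interest £80.50; balance after payment £3,330.50.
Month 2: interest £77.71; balance after payment £3,208.21.
Closed form: n = −ln(1 − rB₀/P)/ln(1+r) = −ln(0.5975)/ln(1.02333) ≈ 22.328, so the balance reaches zero during payment 23.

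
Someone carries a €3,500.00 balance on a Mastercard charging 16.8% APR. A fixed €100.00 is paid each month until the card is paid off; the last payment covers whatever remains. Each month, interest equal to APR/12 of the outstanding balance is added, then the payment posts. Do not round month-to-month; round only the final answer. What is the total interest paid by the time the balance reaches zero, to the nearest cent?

€1,343.36

Monthly rate r = 16.8%/12 = 1.4% = 0.014.
Payoff takes n = ⌈−ln(1 − rB₀/P)/ln(1+r)⌉ = ⌈48.432⌉ = 49 payments; the last is €43.36.
Total paid = 48·€100.00 + €43.36 = €4,843.36.
Total interest = total paid − principal = €4,843.36 − €3,500.00 = €1,343.36.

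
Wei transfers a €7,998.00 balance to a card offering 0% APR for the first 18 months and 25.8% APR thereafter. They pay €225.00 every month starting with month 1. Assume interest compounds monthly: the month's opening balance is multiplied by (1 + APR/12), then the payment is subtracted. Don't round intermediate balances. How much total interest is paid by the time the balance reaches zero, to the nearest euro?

€1,062

Promo months 1–18 at r₀ = 0%/12 = 0; months 19+ at r₁ = 25.8%/12 = 0.0215.
After month 18 (no interest yet): B = €7,998.00 − 18·€225.00 = €3,948.00.
Then at r₁ with €225.00/mo: n₂ = −ln(1 − r₁·B/P)/ln(1+r₁) ≈ 22.26 → 23 more payments.
Total paid = 40·€225.00 + €60.00 = €9,060.00; interest = €9,060.00 − €7,998.00 = €1,062.00.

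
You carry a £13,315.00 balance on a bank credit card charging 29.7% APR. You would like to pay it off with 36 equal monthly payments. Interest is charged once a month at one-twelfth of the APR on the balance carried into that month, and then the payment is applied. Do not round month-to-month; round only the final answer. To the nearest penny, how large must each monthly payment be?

Monthly rate r = 29.7%/12 = 2.475% = 0.02475.
Level-payment amortization: P = B₀·r / (1 − (1+r)^(−n)) = 13315.00·0.02475 / (1 − 1.02475^(−36)).
Denominator 1 − (1+r)^(−36) = 0.585280336.
P = 329.546 / 0.585280336 ≈ 563.06.

£563.06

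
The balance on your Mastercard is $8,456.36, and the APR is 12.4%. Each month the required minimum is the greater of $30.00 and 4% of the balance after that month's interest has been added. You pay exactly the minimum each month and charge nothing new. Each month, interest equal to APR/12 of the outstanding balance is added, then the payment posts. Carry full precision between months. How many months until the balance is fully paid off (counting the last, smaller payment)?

109 months

Monthly rate r = 12.4%/12 = 1.03333% = 0.0103333.
While 4% of the post-interest balance exceeds $30.00, each month B ← (B·(1+r))·(1 − 0.04), i.e. B shrinks by the factor (1+r)·0.96 = 0.96992.
This holds for months 1–80. Entering month 81 the balance is $734.61; 4% of the post-interest balance is now below $30.00, so the flat $30.00 minimum applies from here.
From month 81 a fixed $30.00 at rate r clears $734.61 in 29 more payments. Total: 80 + 29 = 109 months.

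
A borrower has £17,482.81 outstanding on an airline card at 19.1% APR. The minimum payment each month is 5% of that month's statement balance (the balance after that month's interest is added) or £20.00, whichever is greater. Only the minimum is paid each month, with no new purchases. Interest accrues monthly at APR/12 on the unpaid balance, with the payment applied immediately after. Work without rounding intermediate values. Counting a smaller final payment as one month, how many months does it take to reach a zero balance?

131 months

Monthly rate r = 19.1%/12 = 1.59167% = 0.0159167.
While 5% of the post-interest balance exceeds £20.00, each month B ← (B·(1+r))·(1 − 0.05), i.e. B shrinks by the factor (1+r)·0.95 = 0.96512.
This holds for months 1–107. Entering month 108 the balance is £391.61; 5% of the post-interest balance is now below £20.00, so the flat £20.00 minimum applies from here.
From month 108 a fixed £20.00 at rate r clears £391.61 in 24 more payments. Total: 107 + 24 = 131 months.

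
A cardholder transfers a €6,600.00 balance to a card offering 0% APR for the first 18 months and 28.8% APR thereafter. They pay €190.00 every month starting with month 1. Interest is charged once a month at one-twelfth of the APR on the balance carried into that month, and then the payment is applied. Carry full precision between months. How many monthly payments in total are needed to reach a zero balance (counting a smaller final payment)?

40 payments

Promo months 1–18 at r₀ = 0%/12 = 0; months 19+ at r₁ = 28.8%/12 = 0.024.
After month 18 (no interest yet): B = €6,600.00 − 18·€190.00 = €3,180.00.
Then at r₁ with €190.00/mo: n₂ = −ln(1 − r₁·B/P)/ln(1+r₁) ≈ 21.66 → 22 more payments.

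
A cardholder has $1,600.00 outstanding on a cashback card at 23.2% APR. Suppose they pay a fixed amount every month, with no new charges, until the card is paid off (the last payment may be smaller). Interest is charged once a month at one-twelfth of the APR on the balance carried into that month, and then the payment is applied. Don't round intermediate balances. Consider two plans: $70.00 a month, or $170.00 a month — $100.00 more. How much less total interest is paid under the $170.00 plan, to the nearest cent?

Monthly rate r = 23.2%/12 = 1.93333% = 0.0193333.
At $70.00/mo: n = ⌈−ln(1 − rB₀/P)/ln(1+r)⌉ = 31 payments (last $32.19); total interest = total paid − $1,600.00 = $532.19.
At $170.00/mo: 11 payments (last $83.47); total interest $183.47.
Interest saved = $532.19 − $183.47 = $348.72.

$348.72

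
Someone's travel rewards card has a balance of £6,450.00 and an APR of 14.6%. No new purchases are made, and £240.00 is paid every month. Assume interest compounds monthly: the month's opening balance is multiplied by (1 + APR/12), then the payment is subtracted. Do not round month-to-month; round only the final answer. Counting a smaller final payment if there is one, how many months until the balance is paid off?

Monthly rate r = 14.6%/12 = 1.21667% = 0.0121667.
Recurrence: B ← B·(1+r) − £240.00.
Month 1: interest £78.47; balance after payment £6,288.48.
Month 2: interest £76.51; balance after payment £6,124.98.
Closed form: n = −ln(1 − rB₀/P)/ln(1+r) = −ln(0.67302)/ln(1.01217) ≈ 32.744, so the balance reaches zero during payment 33.

33 payments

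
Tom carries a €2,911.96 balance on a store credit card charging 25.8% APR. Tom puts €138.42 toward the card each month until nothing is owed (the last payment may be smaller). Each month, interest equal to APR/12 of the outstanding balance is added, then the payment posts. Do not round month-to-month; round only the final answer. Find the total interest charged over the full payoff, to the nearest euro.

Monthly rate r = 25.8%/12 = 2.15% = 0.0215.
Payoff takes n = ⌈−ln(1 − rB₀/P)/ln(1+r)⌉ = ⌈28.301⌉ = 29 payments; the last is €41.99.
Total paid = 28·€138.42 + €41.99 = €3,917.75.
Total interest = total paid − principal = €3,917.75 − €2,911.96 = €1,005.79.

€1,006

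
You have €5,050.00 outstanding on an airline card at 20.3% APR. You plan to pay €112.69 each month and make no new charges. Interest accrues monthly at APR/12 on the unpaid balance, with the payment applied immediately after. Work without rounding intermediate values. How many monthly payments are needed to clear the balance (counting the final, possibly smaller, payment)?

Monthly rate r = 20.3%/12 = 1.69167% = 0.0169167.
Recurrence: B ← B·(1+r) − €112.69.
Month 1: interest €85.43; balance after payment €5,022.74.
Month 2: interest €84.97; balance after payment €4,995.02.
Closed form: n = −ln(1 − rB₀/P)/ln(1+r) = −ln(0.24191)/ln(1.01692) ≈ 84.601, so the balance reaches zero during payment 85.

85 payments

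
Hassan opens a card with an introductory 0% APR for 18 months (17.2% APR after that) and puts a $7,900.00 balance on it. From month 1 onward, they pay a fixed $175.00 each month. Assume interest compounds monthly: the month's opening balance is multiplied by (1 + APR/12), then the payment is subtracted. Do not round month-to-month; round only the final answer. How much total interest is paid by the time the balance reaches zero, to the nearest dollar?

$1,309

Promo months 1–18 at r₀ = 0%/12 = 0; months 19+ at r₁ = 17.2%/12 = 0.0143333.
After month 18 (no interest yet): B = $7,900.00 − 18·$175.00 = $4,750.00.
Then at r₁ with $175.00/mo: n₂ = −ln(1 − r₁·B/P)/ln(1+r₁) ≈ 34.62 → 35 more payments.
Total paid = 52·$175.00 + $109.27 = $9,209.27; interest = $9,209.27 − $7,900.00 = $1,309.27.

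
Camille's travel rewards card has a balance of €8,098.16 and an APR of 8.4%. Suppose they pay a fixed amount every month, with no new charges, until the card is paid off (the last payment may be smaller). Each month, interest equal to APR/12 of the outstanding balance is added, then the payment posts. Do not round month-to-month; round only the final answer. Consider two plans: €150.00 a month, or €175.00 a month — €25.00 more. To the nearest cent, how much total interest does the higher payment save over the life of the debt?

Monthly rate r = 8.4%/12 = 0.7% = 0.007.
At €150.00/mo: n = ⌈−ln(1 − rB₀/P)/ln(1+r)⌉ = 69 payments (last €7.24); total interest = total paid − €8,098.16 = €2,109.08.
At €175.00/mo: 57 payments (last €20.61); total interest €1,722.45.
Interest saved = €2,109.08 − €1,722.45 = €386.63.

€386.63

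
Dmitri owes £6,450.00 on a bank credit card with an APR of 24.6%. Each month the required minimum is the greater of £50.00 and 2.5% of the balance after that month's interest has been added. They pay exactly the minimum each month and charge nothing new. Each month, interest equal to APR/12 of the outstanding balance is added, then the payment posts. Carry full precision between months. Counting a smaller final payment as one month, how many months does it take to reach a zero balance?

Monthly rate r = 24.6%/12 = 2.05% = 0.0205.
While 2.5% of the post-interest balance exceeds £50.00, each month B ← (B·(1+r))·(1 − 0.025), i.e. B shrinks by the factor (1+r)·0.975 = 0.99499.
This holds for months 1–238. Entering month 239 the balance is £1,950.54; 2.5% of the post-interest balance is now below £50.00, so the flat £50.00 minimum applies from here.
From month 239 a fixed £50.00 at rate r clears £1,950.54 in 80 more payments. Total: 238 + 80 = 318 months.

318 months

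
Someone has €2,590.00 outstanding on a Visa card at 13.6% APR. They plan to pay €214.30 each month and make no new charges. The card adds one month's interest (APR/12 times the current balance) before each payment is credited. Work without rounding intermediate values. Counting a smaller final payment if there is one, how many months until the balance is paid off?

14 months

Monthly rate r = 13.6%/12 = 1.13333% = 0.0113333.
Recurrence: B ← B·(1+r) − €214.30.
Month 1: interest €29.35; balance after payment €2,405.05.
Month 2: interest €27.26; balance after payment €2,218.01.
Closed form: n = −ln(1 − rB₀/P)/ln(1+r) = −ln(0.86303)/ln(1.01133) ≈ 13.071, so the balance reaches zero during payment 14.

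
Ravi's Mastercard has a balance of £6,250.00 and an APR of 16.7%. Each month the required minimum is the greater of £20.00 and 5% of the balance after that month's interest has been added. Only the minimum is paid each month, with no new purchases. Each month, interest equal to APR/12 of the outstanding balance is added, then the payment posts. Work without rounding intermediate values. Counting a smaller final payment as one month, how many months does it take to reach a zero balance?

97 months

Monthly rate r = 16.7%/12 = 1.39167% = 0.0139167.
While 5% of the post-interest balance exceeds £20.00, each month B ← (B·(1+r))·(1 − 0.05), i.e. B shrinks by the factor (1+r)·0.95 = 0.96322.
This holds for months 1–74. Entering month 75 the balance is £390.48; 5% of the post-interest balance is now below £20.00, so the flat £20.00 minimum applies from here.
From month 75 a fixed £20.00 at rate r clears £390.48 in 23 more payments. Total: 74 + 23 = 97 months.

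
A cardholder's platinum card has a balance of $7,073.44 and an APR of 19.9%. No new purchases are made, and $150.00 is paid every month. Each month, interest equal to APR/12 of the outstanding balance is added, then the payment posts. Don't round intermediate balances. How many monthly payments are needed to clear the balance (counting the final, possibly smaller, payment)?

93 months

Monthly rate r = 19.9%/12 = 1.65833% = 0.0165833.
Recurrence: B ← B·(1+r) − $150.00.
Month 1: interest $117.30; balance after payment $7,040.74.
Month 2: interest $116.76; balance after payment $7,007.50.
Closed form: n = −ln(1 − rB₀/P)/ln(1+r) = −ln(0.21799)/ln(1.01658) ≈ 92.617, so the balance reaches zero during payment 93.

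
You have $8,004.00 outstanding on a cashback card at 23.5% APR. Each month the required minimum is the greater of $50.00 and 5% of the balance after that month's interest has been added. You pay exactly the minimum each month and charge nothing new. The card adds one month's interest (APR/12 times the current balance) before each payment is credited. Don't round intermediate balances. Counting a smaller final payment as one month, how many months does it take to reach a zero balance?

Monthly rate r = 23.5%/12 = 1.95833% = 0.0195833.
While 5% of the post-interest balance exceeds $50.00, each month B ← (B·(1+r))·(1 − 0.05), i.e. B shrinks by the factor (1+r)·0.95 = 0.9686.
This holds for months 1–66. Entering month 67 the balance is $974.91; 5% of the post-interest balance is now below $50.00, so the flat $50.00 minimum applies from here.
From month 67 a fixed $50.00 at rate r clears $974.91 in 25 more payments. Total: 66 + 25 = 91 months.

91 months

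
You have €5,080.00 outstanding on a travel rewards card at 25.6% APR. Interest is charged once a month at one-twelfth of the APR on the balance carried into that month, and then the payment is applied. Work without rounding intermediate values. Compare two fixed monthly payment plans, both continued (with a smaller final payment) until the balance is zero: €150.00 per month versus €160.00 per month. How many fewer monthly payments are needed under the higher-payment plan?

7 fewer payments

Monthly rate r = 25.6%/12 = 2.13333% = 0.0213333.
At €150.00/mo: n = ⌈−ln(1 − rB₀/P)/ln(1+r)⌉ = 61 payments (last €109.44); total interest = total paid − €5,080.00 = €4,029.44.
At €160.00/mo: 54 payments (last €94.10); total interest €3,494.10.
Payments saved = 61 − 54 = 7.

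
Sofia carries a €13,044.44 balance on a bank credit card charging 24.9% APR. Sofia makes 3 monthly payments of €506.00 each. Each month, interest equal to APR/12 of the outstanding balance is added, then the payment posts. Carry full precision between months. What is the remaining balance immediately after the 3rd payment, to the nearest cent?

Monthly rate r = 24.9%/12 = 2.075% = 0.02075.
Each month: B ← B·(1+r) − €506.00.
Month 1: interest €270.67; balance after payment €12,809.11.
Month 2: interest €265.79; balance after payment €12,568.90.
Month 3: interest €260.80; balance after payment €12,323.71.

€12,323.71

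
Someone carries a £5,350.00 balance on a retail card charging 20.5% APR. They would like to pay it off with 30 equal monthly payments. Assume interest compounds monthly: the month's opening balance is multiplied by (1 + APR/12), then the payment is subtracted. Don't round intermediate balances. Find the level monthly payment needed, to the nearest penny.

Monthly rate r = 20.5%/12 = 1.70833% = 0.0170833.
Level-payment amortization: P = B₀·r / (1 − (1+r)^(−n)) = 5350.00·0.0170833 / (1 − 1.01708^(−30)).
Denominator 1 − (1+r)^(−30) = 0.398405484.
P = 91.3958 / 0.398405484 ≈ 229.40.

£229.40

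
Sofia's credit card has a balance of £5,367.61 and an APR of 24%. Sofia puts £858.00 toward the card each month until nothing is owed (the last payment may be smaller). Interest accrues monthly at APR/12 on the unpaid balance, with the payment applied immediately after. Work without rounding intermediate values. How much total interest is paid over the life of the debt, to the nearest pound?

Monthly rate r = 24%/12 = 2% = 0.02.
Payoff takes n = ⌈−ln(1 − rB₀/P)/ln(1+r)⌉ = ⌈6.750⌉ = 7 payments; the last is £645.08.
Total paid = 6·£858.00 + £645.08 = £5,793.08.
Total interest = total paid − principal = £5,793.08 − £5,367.61 = £425.47.

£425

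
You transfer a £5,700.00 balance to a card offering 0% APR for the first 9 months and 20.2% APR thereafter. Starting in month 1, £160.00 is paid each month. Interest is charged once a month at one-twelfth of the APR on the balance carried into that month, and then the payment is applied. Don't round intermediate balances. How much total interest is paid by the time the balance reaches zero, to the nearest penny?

Promo months 1–9 at r₀ = 0%/12 = 0; months 10+ at r₁ = 20.2%/12 = 0.0168333.
After month 9 (no interest yet): B = £5,700.00 − 9·£160.00 = £4,260.00.
Then at r₁ with £160.00/mo: n₂ = −ln(1 − r₁·B/P)/ln(1+r₁) ≈ 35.62 → 36 more payments.
Total paid = 44·£160.00 + £98.89 = £7,138.89; interest = £7,138.89 − £5,700.00 = £1,438.89.

£1,438.89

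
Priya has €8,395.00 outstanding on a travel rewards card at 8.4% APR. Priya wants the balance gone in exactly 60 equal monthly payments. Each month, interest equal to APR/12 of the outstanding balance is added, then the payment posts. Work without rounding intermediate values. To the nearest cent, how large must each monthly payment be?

€171.83

Monthly rate r = 8.4%/12 = 0.7% = 0.007.
Level-payment amortization: P = B₀·r / (1 − (1+r)^(−n)) = 8395.00·0.007 / (1 − 1.007^(−60)).
Denominator 1 − (1+r)^(−60) = 0.341991101.
P = 58.765 / 0.341991101 ≈ 171.83.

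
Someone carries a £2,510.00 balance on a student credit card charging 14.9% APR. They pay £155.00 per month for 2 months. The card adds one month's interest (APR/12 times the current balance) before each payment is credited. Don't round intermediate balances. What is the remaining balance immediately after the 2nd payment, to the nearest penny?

£2,260.79

Monthly rate r = 14.9%/12 = 1.24167% = 0.0124167.
Each month: B ← B·(1+r) − £155.00.
Month 1: interest £31.17; balance after payment £2,386.17.
Month 2: interest £29.63; balance after payment £2,260.79.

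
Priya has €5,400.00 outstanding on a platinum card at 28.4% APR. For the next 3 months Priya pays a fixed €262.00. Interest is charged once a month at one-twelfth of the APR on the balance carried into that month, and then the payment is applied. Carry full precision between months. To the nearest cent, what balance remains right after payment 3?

Monthly rate r = 28.4%/12 = 2.36667% = 0.0236667.
Each month: B ← B·(1+r) − €262.00.
Month 1: interest €127.80; balance after payment €5,265.80.
Month 2: interest €124.62; balance after payment €5,128.42.
Month 3: interest €121.37; balance after payment €4,987.80.

€4,987.80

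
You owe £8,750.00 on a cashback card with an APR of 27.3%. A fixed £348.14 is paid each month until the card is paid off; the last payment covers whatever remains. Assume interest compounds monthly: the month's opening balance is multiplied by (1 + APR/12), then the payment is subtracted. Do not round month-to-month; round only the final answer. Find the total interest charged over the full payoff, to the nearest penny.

£4,376.84

Monthly rate r = 27.3%/12 = 2.275% = 0.02275.
Payoff takes n = ⌈−ln(1 − rB₀/P)/ln(1+r)⌉ = ⌈37.703⌉ = 38 payments; the last is £245.66.
Total paid = 37·£348.14 + £245.66 = £13,126.84.
Total interest = total paid − principal = £13,126.84 − £8,750.00 = £4,376.84.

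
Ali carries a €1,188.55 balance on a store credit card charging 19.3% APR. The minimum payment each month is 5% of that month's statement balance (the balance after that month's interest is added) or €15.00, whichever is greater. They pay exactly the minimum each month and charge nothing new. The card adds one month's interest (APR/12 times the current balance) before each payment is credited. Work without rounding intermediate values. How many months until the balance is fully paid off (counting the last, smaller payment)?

Monthly rate r = 19.3%/12 = 1.60833% = 0.0160833.
While 5% of the post-interest balance exceeds €15.00, each month B ← (B·(1+r))·(1 − 0.05), i.e. B shrinks by the factor (1+r)·0.95 = 0.96528.
This holds for months 1–40. Entering month 41 the balance is €289.16; 5% of the post-interest balance is now below €15.00, so the flat €15.00 minimum applies from here.
From month 41 a fixed €15.00 at rate r clears €289.16 in 24 more payments. Total: 40 + 24 = 64 months.

64 months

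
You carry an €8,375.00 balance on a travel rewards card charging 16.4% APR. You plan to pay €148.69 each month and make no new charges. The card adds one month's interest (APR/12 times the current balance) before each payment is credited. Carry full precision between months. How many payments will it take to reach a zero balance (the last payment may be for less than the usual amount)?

109 months

Monthly rate r = 16.4%/12 = 1.36667% = 0.0136667.
Recurrence: B ← B·(1+r) − €148.69.
Month 1: interest €114.46; balance after payment €8,340.77.
Month 2: interest €113.99; balance after payment €8,306.07.
Closed form: n = −ln(1 − rB₀/P)/ln(1+r) = −ln(0.23022)/ln(1.01367) ≈ 108.199, so the balance reaches zero during payment 109.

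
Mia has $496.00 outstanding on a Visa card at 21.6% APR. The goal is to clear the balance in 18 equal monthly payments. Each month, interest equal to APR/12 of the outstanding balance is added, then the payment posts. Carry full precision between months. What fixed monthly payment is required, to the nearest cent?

Monthly rate r = 21.6%/12 = 1.8% = 0.018.
Level-payment amortization: P = B₀·r / (1 − (1+r)^(−n)) = 496.00·0.018 / (1 − 1.018^(−18)).
Denominator 1 − (1+r)^(−18) = 0.274662726.
P = 8.928 / 0.274662726 ≈ 32.51.

$32.51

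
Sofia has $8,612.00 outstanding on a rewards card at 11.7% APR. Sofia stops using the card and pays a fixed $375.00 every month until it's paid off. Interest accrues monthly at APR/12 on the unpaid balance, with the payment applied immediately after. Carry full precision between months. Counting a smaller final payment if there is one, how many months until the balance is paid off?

27 months

Monthly rate r = 11.7%/12 = 0.975% = 0.00975.
Recurrence: B ← B·(1+r) − $375.00.
Month 1: interest $83.97; balance after payment $8,320.97.
Month 2: interest $81.13; balance after payment $8,027.10.
Closed form: n = −ln(1 − rB₀/P)/ln(1+r) = −ln(0.77609)/ln(1.00975) ≈ 26.125, so the balance reaches zero during payment 27.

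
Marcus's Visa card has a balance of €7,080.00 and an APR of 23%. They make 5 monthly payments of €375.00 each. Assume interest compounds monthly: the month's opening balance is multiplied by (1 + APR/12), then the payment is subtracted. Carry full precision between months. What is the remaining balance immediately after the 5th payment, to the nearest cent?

€5,836.75

Monthly rate r = 23%/12 = 1.91667% = 0.0191667.
Each month: B ← B·(1+r) − €375.00.
Month 1: interest €135.70; balance after payment €6,840.70.
Month 2: interest €131.11; balance after payment €6,596.81.
Month 3: interest €126.44; balance after payment €6,348.25.
Month 4: interest €121.67; balance after payment €6,094.93.
Month 5: interest €116.82; balance after payment €5,836.75.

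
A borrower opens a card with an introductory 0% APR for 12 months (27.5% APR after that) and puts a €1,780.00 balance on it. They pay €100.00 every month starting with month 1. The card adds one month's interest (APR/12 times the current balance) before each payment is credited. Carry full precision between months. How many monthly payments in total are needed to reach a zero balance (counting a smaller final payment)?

19 payments

Promo months 1–12 at r₀ = 0%/12 = 0; months 13+ at r₁ = 27.5%/12 = 0.0229167.
After month 12 (no interest yet): B = €1,780.00 − 12·€100.00 = €580.00.
Then at r₁ with €100.00/mo: n₂ = −ln(1 − r₁·B/P)/ln(1+r₁) ≈ 6.29 → 7 more payments.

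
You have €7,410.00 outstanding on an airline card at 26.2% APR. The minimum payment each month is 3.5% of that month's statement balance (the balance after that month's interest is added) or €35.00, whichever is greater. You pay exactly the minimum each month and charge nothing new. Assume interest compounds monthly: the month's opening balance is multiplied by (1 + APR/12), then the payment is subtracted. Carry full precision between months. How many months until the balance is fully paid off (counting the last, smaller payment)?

Monthly rate r = 26.2%/12 = 2.18333% = 0.0218333.
While 3.5% of the post-interest balance exceeds €35.00, each month B ← (B·(1+r))·(1 − 0.035), i.e. B shrinks by the factor (1+r)·0.965 = 0.98607.
This holds for months 1–145. Entering month 146 the balance is €969.14; 3.5% of the post-interest balance is now below €35.00, so the flat €35.00 minimum applies from here.
From month 146 a fixed €35.00 at rate r clears €969.14 in 43 more payments. Total: 145 + 43 = 188 months.

188 months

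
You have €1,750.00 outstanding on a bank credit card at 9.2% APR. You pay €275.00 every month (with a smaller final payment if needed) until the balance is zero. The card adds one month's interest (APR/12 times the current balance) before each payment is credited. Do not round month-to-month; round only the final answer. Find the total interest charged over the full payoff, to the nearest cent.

€51.26

Monthly rate r = 9.2%/12 = 0.766667% = 0.00766667.
Payoff takes n = ⌈−ln(1 − rB₀/P)/ln(1+r)⌉ = ⌈6.549⌉ = 7 payments; the last is €151.26.
Total paid = 6·€275.00 + €151.26 = €1,801.26.
Total interest = total paid − principal = €1,801.26 − €1,750.00 = €51.26.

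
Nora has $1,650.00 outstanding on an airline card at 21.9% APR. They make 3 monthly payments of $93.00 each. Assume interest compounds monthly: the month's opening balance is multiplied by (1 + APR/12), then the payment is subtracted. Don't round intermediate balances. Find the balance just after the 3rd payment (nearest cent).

Monthly rate r = 21.9%/12 = 1.825% = 0.01825.
Each month: B ← B·(1+r) − $93.00.
Month 1: interest $30.11; balance after payment $1,587.11.
Month 2: interest $28.96; balance after payment $1,523.08.
Month 3: interest $27.80; balance after payment $1,457.87.

$1,457.87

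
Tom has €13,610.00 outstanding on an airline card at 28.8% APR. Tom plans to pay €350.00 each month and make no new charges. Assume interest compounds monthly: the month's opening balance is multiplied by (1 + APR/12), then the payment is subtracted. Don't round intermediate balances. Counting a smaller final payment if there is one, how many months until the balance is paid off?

Monthly rate r = 28.8%/12 = 2.4% = 0.024.
Recurrence: B ← B·(1+r) − €350.00.
Month 1: interest €326.64; balance after payment €13,586.64.
Month 2: interest €326.08; balance after payment €13,562.72.
Closed form: n = −ln(1 − rB₀/P)/ln(1+r) = −ln(0.066743)/ln(1.024) ≈ 114.136, so the balance reaches zero during payment 115.

115 months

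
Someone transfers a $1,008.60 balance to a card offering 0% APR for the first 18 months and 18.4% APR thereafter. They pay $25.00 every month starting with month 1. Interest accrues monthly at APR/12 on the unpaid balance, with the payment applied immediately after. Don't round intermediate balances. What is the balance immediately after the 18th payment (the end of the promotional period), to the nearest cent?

Promo months 1–18 at r₀ = 0%/12 = 0; months 19+ at r₁ = 18.4%/12 = 0.0153333.
After month 18 (no interest yet): B = $1,008.60 − 18·$25.00 = $558.60.

$558.60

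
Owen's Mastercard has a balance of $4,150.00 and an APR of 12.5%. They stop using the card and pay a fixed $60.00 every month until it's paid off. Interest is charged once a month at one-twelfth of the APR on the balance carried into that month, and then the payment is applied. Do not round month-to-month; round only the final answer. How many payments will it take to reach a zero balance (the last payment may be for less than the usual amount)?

124 payments

Monthly rate r = 12.5%/12 = 1.04167% = 0.0104167.
Recurrence: B ← B·(1+r) − $60.00.
Month 1: interest $43.23; balance after payment $4,133.23.
Month 2: interest $43.05; balance after payment $4,116.28.
Closed form: n = −ln(1 − rB₀/P)/ln(1+r) = −ln(0.27951)/ln(1.01042) ≈ 123.008, so the balance reaches zero during payment 124.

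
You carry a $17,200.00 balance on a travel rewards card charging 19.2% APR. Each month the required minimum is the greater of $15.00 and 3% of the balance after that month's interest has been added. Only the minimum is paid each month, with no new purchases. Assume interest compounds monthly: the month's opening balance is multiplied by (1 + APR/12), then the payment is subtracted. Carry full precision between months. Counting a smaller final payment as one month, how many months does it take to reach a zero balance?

Monthly rate r = 19.2%/12 = 1.6% = 0.016.
While 3% of the post-interest balance exceeds $15.00, each month B ← (B·(1+r))·(1 − 0.03), i.e. B shrinks by the factor (1+r)·0.97 = 0.98552.
This holds for months 1–244. Entering month 245 the balance is $489.66; 3% of the post-interest balance is now below $15.00, so the flat $15.00 minimum applies from here.
From month 245 a fixed $15.00 at rate r clears $489.66 in 47 more payments. Total: 244 + 47 = 291 months.

291 months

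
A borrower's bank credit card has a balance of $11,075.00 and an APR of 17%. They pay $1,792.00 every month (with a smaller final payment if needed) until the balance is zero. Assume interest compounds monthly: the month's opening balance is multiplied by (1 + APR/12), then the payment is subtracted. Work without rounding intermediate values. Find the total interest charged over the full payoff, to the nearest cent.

$600.18

Monthly rate r = 17%/12 = 1.41667% = 0.0141667.
Payoff takes n = ⌈−ln(1 − rB₀/P)/ln(1+r)⌉ = ⌈6.513⌉ = 7 payments; the last is $923.18.
Total paid = 6·$1,792.00 + $923.18 = $11,675.18.
Total interest = total paid − principal = $11,675.18 − $11,075.00 = $600.18.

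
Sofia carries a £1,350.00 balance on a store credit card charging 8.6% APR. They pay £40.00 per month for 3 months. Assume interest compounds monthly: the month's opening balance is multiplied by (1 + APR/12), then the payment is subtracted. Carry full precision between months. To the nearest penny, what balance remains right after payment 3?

Monthly rate r = 8.6%/12 = 0.716667% = 0.00716667.
Each month: B ← B·(1+r) − £40.00.
Month 1: interest £9.68; balance after payment £1,319.67.
Month 2: interest £9.46; balance after payment £1,289.13.
Month 3: interest £9.24; balance after payment £1,258.37.

£1,258.37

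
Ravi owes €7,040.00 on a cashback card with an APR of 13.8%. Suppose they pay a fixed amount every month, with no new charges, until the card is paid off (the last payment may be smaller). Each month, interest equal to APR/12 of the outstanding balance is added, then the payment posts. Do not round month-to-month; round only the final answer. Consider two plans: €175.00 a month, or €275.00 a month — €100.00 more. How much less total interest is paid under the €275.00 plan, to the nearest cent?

Monthly rate r = 13.8%/12 = 1.15% = 0.0115.
At €175.00/mo: n = ⌈−ln(1 − rB₀/P)/ln(1+r)⌉ = 55 payments (last €55.46); total interest = total paid − €7,040.00 = €2,465.46.
At €275.00/mo: 31 payments (last €136.89); total interest €1,346.89.
Interest saved = €2,465.46 − €1,346.89 = €1,118.57.

€1,118.57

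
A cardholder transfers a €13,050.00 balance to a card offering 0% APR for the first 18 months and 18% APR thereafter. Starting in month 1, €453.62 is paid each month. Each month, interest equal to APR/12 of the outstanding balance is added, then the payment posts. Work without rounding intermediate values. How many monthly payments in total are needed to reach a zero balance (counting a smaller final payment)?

Promo months 1–18 at r₀ = 0%/12 = 0; months 19+ at r₁ = 18%/12 = 0.015.
After month 18 (no interest yet): B = €13,050.00 − 18·€453.62 = €4,884.84.
Then at r₁ with €453.62/mo: n₂ = −ln(1 − r₁·B/P)/ln(1+r₁) ≈ 11.83 → 12 more payments.

30 payments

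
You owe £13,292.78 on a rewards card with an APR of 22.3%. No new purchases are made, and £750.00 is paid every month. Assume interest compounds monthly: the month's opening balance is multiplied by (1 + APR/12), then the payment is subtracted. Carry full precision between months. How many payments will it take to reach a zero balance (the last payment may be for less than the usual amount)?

Monthly rate r = 22.3%/12 = 1.85833% = 0.0185833.
Recurrence: B ← B·(1+r) − £750.00.
Month 1: interest £247.02; balance after payment £12,789.80.
Month 2: interest £237.68; balance after payment £12,277.48.
Closed form: n = −ln(1 − rB₀/P)/ln(1+r) = −ln(0.67063)/ln(1.01858) ≈ 21.699, so the balance reaches zero during payment 22.

22 payments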